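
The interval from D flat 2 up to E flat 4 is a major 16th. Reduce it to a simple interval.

major second

Take out 2 octaves (14 from the number): 16 − 14 = 2.
So a major sixteenth is 2 octaves plus a major second. The quality is unchanged.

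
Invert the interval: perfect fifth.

Interval numbers invert to sum to nine: 5 + 4 = 9, so a fifth inverts to a fourth.
The quality also flips — perfect stays perfect — giving a perfect fourth.

perfect fourth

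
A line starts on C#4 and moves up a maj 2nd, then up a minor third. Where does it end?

Up a major second from C#4: D#4 (2 semitones up).
A minor third up from D#4 is F#4.

F#4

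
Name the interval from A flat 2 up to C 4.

major 10th

A to C spans three letter names (A-B-C), plus an octave, so the interval is some kind of tenth.
Ab2 to C4 is 16 semitones, matching the major tenth exactly, so the quality is major.
(Equivalently, a compound major third: a major third plus an octave.)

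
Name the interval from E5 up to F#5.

major second

E to F spans two letter names (E-F) — that makes it a second of some quality.
Counting semitones, E5→F#5 is 2, which is the major second.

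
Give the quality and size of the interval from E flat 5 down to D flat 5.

M2

Descending from Eb5 to Db5 is the same interval as ascending Db5 to Eb5.
D to E spans two letter names (D-E): a second.
The major second spans 2 semitones, and Db5 to Eb5 is exactly 2 semitones — so this is a major second.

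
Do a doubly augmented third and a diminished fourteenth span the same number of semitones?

A doubly augmented third spans 6 semitones; a diminished fourteenth spans 21 semitones. They differ by 15.

No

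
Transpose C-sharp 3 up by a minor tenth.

E 4

Three letters up from C (plus an octave) reaches E.
A minor tenth spans 15 semitones, so from C#3 the target pitch is E4.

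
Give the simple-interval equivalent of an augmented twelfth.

Each octave removed subtracts seven from the number: 12 − 7 = 5.
So an augmented twelfth is an octave plus an augmented fifth. The quality is unchanged.

augmented 5th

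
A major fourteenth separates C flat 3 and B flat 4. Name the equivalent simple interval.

major seventh

Take out an octave (7 from the number): 14 − 7 = 7.
So a major fourteenth is an octave plus a major seventh. The quality is unchanged.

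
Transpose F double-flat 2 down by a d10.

Counting three letter names plus an octave down from F lands on D.
Moving 14 semitones down from Fbb2 (the size of a diminished tenth) reaches Db1.

D flat 1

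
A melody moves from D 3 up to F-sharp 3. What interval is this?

D to F spans three letter names (D-E-F) — that makes it a third of some quality.
Counting semitones, D3→F#3 is 4, which is the major third.

major 3rd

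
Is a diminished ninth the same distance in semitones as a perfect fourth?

No

A diminished ninth spans 12 semitones; a perfect fourth spans 5 semitones. They differ by 7.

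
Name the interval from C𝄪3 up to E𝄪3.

M3

C to E spans three letter names (C-D-E) — that makes it a third of some quality.
Counting semitones, C##3→E##3 is 4, which is the major third.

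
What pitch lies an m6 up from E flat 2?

C flat 3

Counting six letter names up from E lands on C.
A minor sixth is 8 semitones; 8 semitones up from Eb2 gives Cb3.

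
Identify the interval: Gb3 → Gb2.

Descending from Gb3 to Gb2 is the same interval as ascending Gb2 to Gb3.
G to G is the same letter name, plus an octave — that makes it an octave of some quality.
Counting semitones, Gb2→Gb3 is 12, which is the perfect octave.

P8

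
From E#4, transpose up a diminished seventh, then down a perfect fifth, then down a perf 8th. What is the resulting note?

E#4 up a diminished seventh → D5 (9 semitones).
D5 down a perfect fifth → G4 (7 semitones).
A perfect octave down from G4 is G3.

G3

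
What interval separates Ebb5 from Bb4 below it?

Descending from Ebb5 to Bb4 is the same interval as ascending Bb4 to Ebb5.
B to E spans four letter names (B-C-D-E) — that makes it a fourth of some quality.
Bb4 to Ebb5 spans 4 semitones — one semitone narrower than the perfect fourth (5) — giving a diminished fourth.

diminished fourth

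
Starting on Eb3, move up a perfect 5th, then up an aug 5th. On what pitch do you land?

Up a perfect fifth from Eb3: Bb3 (7 semitones up).
Up an augmented fifth from Bb3: F#4 (8 semitones up).

F#4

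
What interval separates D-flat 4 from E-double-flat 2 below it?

Descending from Db4 to Ebb2 is the same interval as ascending Ebb2 to Db4.
E to D spans seven letter names (E-F-G-A-B-C-D), plus an octave — that makes it a fourteenth of some quality.
Counting semitones, Ebb2→Db4 is 23, which is the major fourteenth.
(Equivalently, a compound major seventh: a major seventh plus an octave.)

major 14th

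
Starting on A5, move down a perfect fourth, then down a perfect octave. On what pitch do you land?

E4

A5 down a perfect fourth → E5 (5 semitones).
E5 down a perfect octave → E4 (12 semitones).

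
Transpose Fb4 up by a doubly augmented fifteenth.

A fifteenth keeps the letter name F, two octaves up from F.
A doubly augmented fifteenth spans 26 semitones, so from Fb4 the target pitch is F#6.

F#6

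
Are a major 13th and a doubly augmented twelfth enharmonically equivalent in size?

A major thirteenth = 21 semitones = a doubly augmented twelfth; enharmonically equal.

Yes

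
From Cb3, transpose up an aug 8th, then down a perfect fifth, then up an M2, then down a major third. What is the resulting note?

Eb3

Cb3 up an augmented octave → C4 (13 semitones).
Down a perfect fifth from C4: F3 (7 semitones down).
Up a major second from F3: G3 (2 semitones up).
A major third down from G3 is Eb3.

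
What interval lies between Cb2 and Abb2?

C to A spans six letter names (C-D-E-F-G-A): a sixth.
Cb2 to Abb2 is 8 semitones, a half step short of the major sixth (9), so this is minor.

minor sixth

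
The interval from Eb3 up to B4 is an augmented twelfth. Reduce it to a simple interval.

Take out an octave (7 from the number): 12 − 7 = 5.
Quality carries through unchanged, so the simple form is an augmented fifth.

augmented fifth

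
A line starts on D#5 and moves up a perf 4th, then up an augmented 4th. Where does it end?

D#5 up a perfect fourth → G#5 (5 semitones).
Up an augmented fourth from G#5: C##6 (6 semitones up).

C##6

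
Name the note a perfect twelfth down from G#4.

Counting five letter names plus an octave down from G lands on C.
A perfect twelfth is 19 semitones; 19 semitones down from G#4 gives C#3.

C#3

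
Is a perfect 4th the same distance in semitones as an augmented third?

A perfect fourth = 5 semitones = an augmented third; enharmonically equal.

Yes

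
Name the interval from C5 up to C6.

P8

C to C is the same letter name, plus an octave — that makes it an octave of some quality.
Counting semitones, C5→C6 is 12, which is the perfect octave.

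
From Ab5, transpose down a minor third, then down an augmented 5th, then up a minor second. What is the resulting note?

Cbb5

Ab5 down a minor third → F5 (3 semitones).
An augmented fifth down from F5 is Bbb4.
Up a minor second from Bbb4: Cbb5 (1 semitone up).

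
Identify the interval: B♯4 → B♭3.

Descending from B#4 to Bb3 is the same interval as ascending Bb3 to B#4.
B to B is the same letter name, plus an octave: an octave.
The perfect octave is 12 semitones; here we have 14, two semitones wider: doubly augmented.

AA8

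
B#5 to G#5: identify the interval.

major 3rd

Descending from B#5 to G#5 is the same interval as ascending G#5 to B#5.
G to B spans three letter names (G-A-B) — that makes it a third of some quality.
Counting semitones, G#5→B#5 is 4, which is the major third.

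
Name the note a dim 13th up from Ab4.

Six letters up from A (plus an octave) reaches F.
A diminished thirteenth spans 19 semitones, so from Ab4 the target pitch is Fbb6.

Fbb6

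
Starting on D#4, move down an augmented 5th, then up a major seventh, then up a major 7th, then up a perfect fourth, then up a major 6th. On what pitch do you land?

Down an augmented fifth from D#4: G3 (8 semitones down).
A major seventh up from G3 is F#4.
F#4 up a major seventh → E#5 (11 semitones).
Up a perfect fourth from E#5: A#5 (5 semitones up).
A major sixth up from A#5 is F##6.

F##6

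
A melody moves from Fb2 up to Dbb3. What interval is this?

F to D spans six letter names (F-G-A-B-C-D): a sixth.
At 8 semitones, Fb2→Dbb3 falls one short of a major sixth: minor.

m6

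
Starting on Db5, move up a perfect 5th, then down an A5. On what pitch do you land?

Dbb5

A perfect fifth up from Db5 is Ab5.
Ab5 down an augmented fifth → Dbb5 (8 semitones).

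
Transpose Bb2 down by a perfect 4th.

Counting four letter names down from B lands on F.
Moving 5 semitones down from Bb2 (the size of a perfect fourth) reaches F2.

F2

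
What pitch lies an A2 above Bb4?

Two letter names up from B: C.
An augmented second is 3 semitones; 3 semitones up from Bb4 gives C#5.

C#5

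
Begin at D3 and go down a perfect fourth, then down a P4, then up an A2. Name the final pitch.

A perfect fourth down from D3 is A2.
Down a perfect fourth from A2: E2 (5 semitones down).
Up an augmented second from E2: F##2 (3 semitones up).

F##2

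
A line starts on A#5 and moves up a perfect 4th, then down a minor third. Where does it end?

B#5

A perfect fourth up from A#5 is D#6.
A minor third down from D#6 is B#5.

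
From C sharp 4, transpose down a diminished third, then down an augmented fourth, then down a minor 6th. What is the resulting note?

G double-sharp 2

C#4 down a diminished third → A##3 (2 semitones).
Down an augmented fourth from A##3: E#3 (6 semitones down).
E#3 down a minor sixth → G##2 (8 semitones).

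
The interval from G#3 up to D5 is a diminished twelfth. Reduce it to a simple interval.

diminished fifth

Subtracting seven from the interval number removes an octave: 12 − 7 = 5.
Quality carries through unchanged, so the simple form is a diminished fifth.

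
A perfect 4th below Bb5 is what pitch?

The fourth takes the letter from B down to F.
Moving 5 semitones down from Bb5 (the size of a perfect fourth) reaches F5.

F5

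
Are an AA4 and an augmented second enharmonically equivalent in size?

A doubly augmented fourth spans 7 semitones; an augmented second spans 3 semitones. They differ by 4.

No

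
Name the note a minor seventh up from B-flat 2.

Counting seven letter names up from B lands on A.
Moving 10 semitones up from Bb2 (the size of a minor seventh) reaches Ab3.

A-flat 3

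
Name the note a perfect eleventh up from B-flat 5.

Four letters up from B (plus an octave) reaches E.
A perfect eleventh spans 17 semitones, so from Bb5 the target pitch is Eb7.

E-flat 7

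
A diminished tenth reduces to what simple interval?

diminished 3rd

Each octave removed subtracts seven from the number: 10 − 7 = 3.
That makes a diminished tenth a compound diminished third — an octave plus a diminished third.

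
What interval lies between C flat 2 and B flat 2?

C to B spans seven letter names (C-D-E-F-G-A-B), so the interval is some kind of seventh.
The major seventh spans 11 semitones, and Cb2 to Bb2 is exactly 11 semitones — so this is a major seventh.

major seventh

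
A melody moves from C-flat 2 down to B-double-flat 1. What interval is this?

Descending from Cb2 to Bbb1 is the same interval as ascending Bbb1 to Cb2.
B to C spans two letter names (B-C): a second.
Counting semitones, Bbb1→Cb2 is 2, which is the major second.

major second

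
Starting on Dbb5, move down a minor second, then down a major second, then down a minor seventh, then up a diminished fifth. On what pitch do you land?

Dbb5 down a minor second → Cb5 (1 semitone).
Cb5 down a major second → Bbb4 (2 semitones).
Bbb4 down a minor seventh → Cb4 (10 semitones).
Up a diminished fifth from Cb4: Gbb4 (6 semitones up).

Gbb4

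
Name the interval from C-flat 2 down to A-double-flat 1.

Descending from Cb2 to Abb1 is the same interval as ascending Abb1 to Cb2.
A to C spans three letter names (A-B-C), so the interval is some kind of third.
Counting semitones, Abb1→Cb2 is 4, which is the major third.

M3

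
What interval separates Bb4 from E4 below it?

diminished fifth

Descending from Bb4 to E4 is the same interval as ascending E4 to Bb4.
E to B spans five letter names (E-F-G-A-B): a fifth.
A perfect fifth would be 7 semitones; E4 to Bb4 is 6, one semitone narrower, so the interval is diminished.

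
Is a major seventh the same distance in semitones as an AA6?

A major seventh = 11 semitones = a doubly augmented sixth; enharmonically equal.

Yes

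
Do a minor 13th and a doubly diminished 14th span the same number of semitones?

A minor thirteenth = 20 semitones = a doubly diminished fourteenth; enharmonically equal.

Yes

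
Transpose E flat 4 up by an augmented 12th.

B 5

Counting five letter names plus an octave up from E lands on B.
An augmented twelfth spans 20 semitones, so from Eb4 the target pitch is B5.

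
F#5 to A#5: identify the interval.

M3

F to A spans three letter names (F-G-A), so the interval is some kind of third.
F#5 to A#5 is 4 semitones, matching the major third exactly, so the quality is major.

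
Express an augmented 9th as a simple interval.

augmented 2nd

Take out an octave (7 from the number): 9 − 7 = 2.
Quality carries through unchanged, so the simple form is an augmented second.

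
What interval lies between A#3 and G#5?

A to G spans seven letter names (A-B-C-D-E-F-G), plus an octave, so the interval is some kind of fourteenth.
At 22 semitones, A#3→G#5 falls one short of a major fourteenth: minor.
(Equivalently, a compound minor seventh: a minor seventh plus an octave.)

minor fourteenth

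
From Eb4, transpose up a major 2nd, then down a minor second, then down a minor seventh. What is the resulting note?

Up a major second from Eb4: F4 (2 semitones up).
F4 down a minor second → E4 (1 semitone).
Down a minor seventh from E4: F#3 (10 semitones down).

F#3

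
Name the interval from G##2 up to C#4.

d11

G to C spans four letter names (G-A-B-C), plus an octave, so the interval is some kind of eleventh.
G##2 to C#4 spans 16 semitones — one semitone narrower than the perfect eleventh (17) — giving a diminished eleventh.
(Equivalently, a compound diminished fourth: a diminished fourth plus an octave.)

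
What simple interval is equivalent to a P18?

perfect 4th

Each octave removed subtracts seven from the number: 18 − 14 = 4.
Quality carries through unchanged, so the simple form is a perfect fourth.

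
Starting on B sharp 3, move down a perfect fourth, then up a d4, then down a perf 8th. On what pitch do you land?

B 2

A perfect fourth down from B#3 is F##3.
A diminished fourth up from F##3 is B3.
Down a perfect octave from B3: B2 (12 semitones down).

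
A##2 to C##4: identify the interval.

minor tenth

A to C spans three letter names (A-B-C), plus an octave: a tenth.
At 15 semitones, A##2→C##4 falls one short of a major tenth: minor.
(Equivalently, a compound minor third: a minor third plus an octave.)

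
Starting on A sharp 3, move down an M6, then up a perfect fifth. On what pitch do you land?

G sharp 3

A major sixth down from A#3 is C#3.
Up a perfect fifth from C#3: G#3 (7 semitones up).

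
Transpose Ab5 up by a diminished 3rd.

Cbb6

The third takes the letter from A up to C.
A diminished third is 2 semitones; 2 semitones up from Ab5 gives Cbb6.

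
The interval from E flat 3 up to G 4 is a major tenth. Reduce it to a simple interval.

Each octave removed subtracts seven from the number: 10 − 7 = 3.
That makes a major tenth a compound major third — an octave plus a major third.

major 3rd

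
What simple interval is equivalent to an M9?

Subtracting seven from the interval number removes an octave: 9 − 7 = 2.
So a major ninth is an octave plus a major second. The quality is unchanged.

major 2nd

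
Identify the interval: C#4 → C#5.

P8

C to C is the same letter name, plus an octave, so the interval is some kind of octave.
C#4 to C#5 is 12 semitones, matching the perfect octave exactly, so the quality is perfect.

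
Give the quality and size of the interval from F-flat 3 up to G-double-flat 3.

m2

F to G spans two letter names (F-G), so the interval is some kind of second.
Fb3 to Gbb3 is 1 semitone, a half step short of the major second (2), so this is minor.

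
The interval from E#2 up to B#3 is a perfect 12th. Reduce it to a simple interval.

perfect fifth

Subtracting seven from the interval number removes an octave: 12 − 7 = 5.
That makes a perfect twelfth a compound perfect fifth — an octave plus a perfect fifth.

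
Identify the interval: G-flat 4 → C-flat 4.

perfect fifth

Descending from Gb4 to Cb4 is the same interval as ascending Cb4 to Gb4.
C to G spans five letter names (C-D-E-F-G): a fifth.
Counting semitones, Cb4→Gb4 is 7, which is the perfect fifth.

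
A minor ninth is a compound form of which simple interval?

Subtracting seven from the interval number removes an octave: 9 − 7 = 2.
So a minor ninth is an octave plus a minor second. The quality is unchanged.

minor second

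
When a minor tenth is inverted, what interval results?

major 6th

First reduce the compound minor tenth to its simple form, a minor third.
The rule of nine gives the new number: 9 − 3 = 6, so a third becomes a sixth.
And minor becomes major under inversion, so we get a major sixth.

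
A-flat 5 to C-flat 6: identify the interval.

minor 3rd

A to C spans three letter names (A-B-C), so the interval is some kind of third.
Ab5 to Cb6 is 3 semitones, a half step short of the major third (4), so this is minor.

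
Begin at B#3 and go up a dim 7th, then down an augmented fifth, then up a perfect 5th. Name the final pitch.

Up a diminished seventh from B#3: A4 (9 semitones up).
A4 down an augmented fifth → Db4 (8 semitones).
Db4 up a perfect fifth → Ab4 (7 semitones).

Ab4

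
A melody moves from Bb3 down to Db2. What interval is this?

Descending from Bb3 to Db2 is the same interval as ascending Db2 to Bb3.
D to B spans six letter names (D-E-F-G-A-B), plus an octave, so the interval is some kind of thirteenth.
The major thirteenth spans 21 semitones, and Db2 to Bb3 is exactly 21 semitones — so this is a major thirteenth.
(Equivalently, a compound major sixth: a major sixth plus an octave.)

M13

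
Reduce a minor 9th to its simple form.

minor 2nd

Subtracting seven from the interval number removes an octave: 9 − 7 = 2.
So a minor ninth is an octave plus a minor second. The quality is unchanged.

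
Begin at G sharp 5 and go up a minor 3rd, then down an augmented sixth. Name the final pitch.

D flat 5

A minor third up from G#5 is B5.
B5 down an augmented sixth → Db5 (10 semitones).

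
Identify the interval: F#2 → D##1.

diminished 10th

Descending from F#2 to D##1 is the same interval as ascending D##1 to F#2.
D to F spans three letter names (D-E-F), plus an octave, so the interval is some kind of tenth.
D##1 to F#2 spans 14 semitones — two semitones narrower than the major tenth (16) — giving a diminished tenth.
(Equivalently, a compound diminished third: a diminished third plus an octave.)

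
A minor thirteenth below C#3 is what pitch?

Six letters down from C (plus an octave) reaches E.
A minor thirteenth spans 20 semitones, so from C#3 the target pitch is E#1.

E#1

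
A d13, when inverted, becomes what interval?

First reduce the compound diminished thirteenth to its simple form, a diminished sixth.
Interval numbers invert to sum to nine: 6 + 3 = 9, so a sixth inverts to a third.
Quality inverts too: diminished becomes augmented. That makes the inversion an augmented third.

augmented 3rd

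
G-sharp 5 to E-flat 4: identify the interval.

Descending from G#5 to Eb4 is the same interval as ascending Eb4 to G#5.
E to G spans three letter names (E-F-G), plus an octave — that makes it a tenth of some quality.
The major tenth is 16 semitones; here we have 17, one semitone wider: augmented.
(Equivalently, a compound augmented third: an augmented third plus an octave.)

augmented tenth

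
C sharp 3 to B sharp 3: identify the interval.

major seventh

C to B spans seven letter names (C-D-E-F-G-A-B) — that makes it a seventh of some quality.
The major seventh spans 11 semitones, and C#3 to B#3 is exactly 11 semitones — so this is a major seventh.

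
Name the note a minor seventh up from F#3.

Counting seven letter names up from F lands on E.
A minor seventh is 10 semitones; 10 semitones up from F#3 gives E4.

E4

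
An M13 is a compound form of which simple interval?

Subtracting seven from the interval number removes an octave: 13 − 7 = 6.
Quality carries through unchanged, so the simple form is a major sixth.

major 6th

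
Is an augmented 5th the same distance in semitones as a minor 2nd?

An augmented fifth is 8 semitones but a minor second is 1 semitone — different sizes.

No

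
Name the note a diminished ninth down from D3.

Counting two letter names plus an octave down from D lands on C.
Moving 12 semitones down from D3 (the size of a diminished ninth) reaches C##2.

C##2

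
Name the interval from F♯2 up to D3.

F to D spans six letter names (F-G-A-B-C-D), so the interval is some kind of sixth.
At 8 semitones, F#2→D3 falls one short of a major sixth: minor.

minor sixth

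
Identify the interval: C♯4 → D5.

minor 9th

C to D spans two letter names (C-D), plus an octave — that makes it a ninth of some quality.
C#4 to D5 is 13 semitones, a half step short of the major ninth (14), so this is minor.
(Equivalently, a compound minor second: a minor second plus an octave.)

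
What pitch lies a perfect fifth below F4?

Counting five letter names down from F lands on B.
A perfect fifth spans 7 semitones, so from F4 the target pitch is Bb3.

Bb3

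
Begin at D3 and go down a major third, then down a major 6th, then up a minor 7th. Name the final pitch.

Cb3

D3 down a major third → Bb2 (4 semitones).
Bb2 down a major sixth → Db2 (9 semitones).
Db2 up a minor seventh → Cb3 (10 semitones).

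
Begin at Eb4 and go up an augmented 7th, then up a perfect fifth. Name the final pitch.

A#5

Up an augmented seventh from Eb4: D#5 (12 semitones up).
D#5 up a perfect fifth → A#5 (7 semitones).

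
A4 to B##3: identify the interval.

Descending from A4 to B##3 is the same interval as ascending B##3 to A4.
B to A spans seven letter names (B-C-D-E-F-G-A): a seventh.
A major seventh would be 11 semitones; B##3 to A4 is 8, three semitones narrower, so the interval is doubly diminished.

doubly diminished seventh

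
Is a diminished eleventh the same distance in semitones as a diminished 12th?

No

16 semitones (diminished eleventh) vs 18 semitones (diminished twelfth): not equal.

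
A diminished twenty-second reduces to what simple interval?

d8

Subtracting seven from the interval number removes an octave: 22 − 14 = 8.
So a diminished twenty-second is 2 octaves plus a diminished octave. The quality is unchanged.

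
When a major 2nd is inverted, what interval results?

Inverted interval numbers add to nine, so a second pairs with a seventh (2 + 7 = 9).
The quality also flips — major becomes minor — giving a minor seventh.

m7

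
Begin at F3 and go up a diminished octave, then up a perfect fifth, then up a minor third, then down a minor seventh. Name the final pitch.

Fb4

A diminished octave up from F3 is Fb4.
A perfect fifth up from Fb4 is Cb5.
Cb5 up a minor third → Ebb5 (3 semitones).
Down a minor seventh from Ebb5: Fb4 (10 semitones down).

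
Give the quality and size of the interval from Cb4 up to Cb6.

perfect 15th

C to C is the same letter name, plus 2 octaves, so the interval is some kind of fifteenth.
The perfect fifteenth spans 24 semitones, and Cb4 to Cb6 is exactly 24 semitones — so this is a perfect fifteenth.
(Equivalently, a compound perfect octave: a perfect octave plus an octave.)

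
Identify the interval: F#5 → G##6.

A9

F to G spans two letter names (F-G), plus an octave, so the interval is some kind of ninth.
F#5 to G##6 spans 15 semitones — one semitone wider than the major ninth (14) — giving an augmented ninth.
(Equivalently, a compound augmented second: an augmented second plus an octave.)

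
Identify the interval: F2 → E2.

minor second

Descending from F2 to E2 is the same interval as ascending E2 to F2.
E to F spans two letter names (E-F), so the interval is some kind of second.
A major second would be 2 semitones, but E2 to F2 is 1 — one semitone narrower, making it a minor second.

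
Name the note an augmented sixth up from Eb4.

Counting six letter names up from E lands on C.
An augmented sixth spans 10 semitones, so from Eb4 the target pitch is C#5.

C#5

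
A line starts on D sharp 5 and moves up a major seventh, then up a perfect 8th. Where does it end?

D#5 up a major seventh → C##6 (11 semitones).
C##6 up a perfect octave → C##7 (12 semitones).

C double-sharp 7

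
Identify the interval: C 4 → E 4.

C to E spans three letter names (C-D-E): a third.
C4 to E4 is 4 semitones, matching the major third exactly, so the quality is major.

major 3rd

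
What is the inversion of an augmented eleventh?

diminished fifth

First reduce the compound augmented eleventh to its simple form, an augmented fourth.
Interval numbers invert to sum to nine: 4 + 5 = 9, so a fourth inverts to a fifth.
The quality also flips — augmented becomes diminished — giving a diminished fifth.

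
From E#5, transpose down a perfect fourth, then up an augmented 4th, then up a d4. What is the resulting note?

A#5

A perfect fourth down from E#5 is B#4.
B#4 up an augmented fourth → E##5 (6 semitones).
A diminished fourth up from E##5 is A#5.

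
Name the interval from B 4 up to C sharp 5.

B to C spans two letter names (B-C): a second.
Counting semitones, B4→C#5 is 2, which is the major second.

major 2nd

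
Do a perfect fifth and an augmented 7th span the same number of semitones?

No

7 semitones (perfect fifth) vs 12 semitones (augmented seventh): not equal.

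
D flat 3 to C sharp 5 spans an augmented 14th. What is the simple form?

Take out an octave (7 from the number): 14 − 7 = 7.
That makes an augmented fourteenth a compound augmented seventh — an octave plus an augmented seventh.

augmented seventh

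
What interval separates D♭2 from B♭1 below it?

minor third

Descending from Db2 to Bb1 is the same interval as ascending Bb1 to Db2.
B to D spans three letter names (B-C-D): a third.
Bb1 to Db2 is 3 semitones, a half step short of the major third (4), so this is minor.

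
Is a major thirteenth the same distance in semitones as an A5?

21 semitones (major thirteenth) vs 8 semitones (augmented fifth): not equal.

No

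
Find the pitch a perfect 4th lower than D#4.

Counting four letter names down from D lands on A.
A perfect fourth spans 5 semitones, so from D#4 the target pitch is A#3.

A#3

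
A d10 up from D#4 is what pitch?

F5

Counting three letter names plus an octave up from D lands on F.
A diminished tenth is 14 semitones; 14 semitones up from D#4 gives F5.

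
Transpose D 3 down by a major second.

Counting two letter names down from D lands on C.
A major second is 2 semitones; 2 semitones down from D3 gives C3.

C 3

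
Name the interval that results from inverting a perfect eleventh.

First reduce the compound perfect eleventh to its simple form, a perfect fourth.
Interval numbers invert to sum to nine: 4 + 5 = 9, so a fourth inverts to a fifth.
The quality also flips — perfect stays perfect — giving a perfect fifth.

perfect fifth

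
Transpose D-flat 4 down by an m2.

C 4

Two letter names down from D: C.
A minor second is 1 semitone; 1 semitone down from Db4 gives C4.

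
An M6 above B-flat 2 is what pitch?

Counting six letter names up from B lands on G.
A major sixth is 9 semitones; 9 semitones up from Bb2 gives G3.

G 3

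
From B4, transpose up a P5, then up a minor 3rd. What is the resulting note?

A perfect fifth up from B4 is F#5.
Up a minor third from F#5: A5 (3 semitones up).

A5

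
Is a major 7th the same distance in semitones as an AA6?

Both span 11 semitones: a major seventh and a doubly augmented sixth are the same chromatic distance.

Yes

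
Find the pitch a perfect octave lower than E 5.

The letter stays E (same as the start), shifted an octave down.
A perfect octave spans 12 semitones, so from E5 the target pitch is E4.

E 4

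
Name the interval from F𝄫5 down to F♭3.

Descending from Fbb5 to Fb3 is the same interval as ascending Fb3 to Fbb5.
F to F is the same letter name, plus 2 octaves: a fifteenth.
The perfect fifteenth is 24 semitones; here we have 23, one semitone narrower: diminished.
(Equivalently, a compound diminished octave: a diminished octave plus an octave.)

diminished 15th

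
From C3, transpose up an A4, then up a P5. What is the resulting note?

C#4

Up an augmented fourth from C3: F#3 (6 semitones up).
F#3 up a perfect fifth → C#4 (7 semitones).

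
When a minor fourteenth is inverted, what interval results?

major 2nd

First reduce the compound minor fourteenth to its simple form, a minor seventh.
Interval numbers invert to sum to nine: 7 + 2 = 9, so a seventh inverts to a second.
And minor becomes major under inversion, so we get a major second.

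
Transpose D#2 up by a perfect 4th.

Four letter names up from D: G.
A perfect fourth spans 5 semitones, so from D#2 the target pitch is G#2.

G#2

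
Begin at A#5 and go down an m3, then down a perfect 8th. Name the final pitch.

F##4

Down a minor third from A#5: F##5 (3 semitones down).
F##5 down a perfect octave → F##4 (12 semitones).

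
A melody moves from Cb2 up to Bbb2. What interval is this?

minor seventh

C to B spans seven letter names (C-D-E-F-G-A-B) — that makes it a seventh of some quality.
A major seventh would be 11 semitones, but Cb2 to Bbb2 is 10 — one semitone narrower, making it a minor seventh.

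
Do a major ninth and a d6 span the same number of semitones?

A major ninth is 14 semitones but a diminished sixth is 7 semitones — different sizes.

No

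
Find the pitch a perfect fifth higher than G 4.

The fifth takes the letter from G up to D.
A perfect fifth spans 7 semitones, so from G4 the target pitch is D5.

D 5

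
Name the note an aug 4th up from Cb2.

F2

The fourth takes the letter from C up to F.
An augmented fourth is 6 semitones; 6 semitones up from Cb2 gives F2.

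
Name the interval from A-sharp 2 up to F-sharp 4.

minor 13th

A to F spans six letter names (A-B-C-D-E-F), plus an octave: a thirteenth.
A#2 to F#4 is 20 semitones, a half step short of the major thirteenth (21), so this is minor.
(Equivalently, a compound minor sixth: a minor sixth plus an octave.)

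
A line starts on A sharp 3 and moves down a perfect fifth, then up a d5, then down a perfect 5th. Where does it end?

A#3 down a perfect fifth → D#3 (7 semitones).
D#3 up a diminished fifth → A3 (6 semitones).
A3 down a perfect fifth → D3 (7 semitones).

D 3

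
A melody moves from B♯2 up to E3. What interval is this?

diminished 4th

B to E spans four letter names (B-C-D-E) — that makes it a fourth of some quality.
B#2 to E3 spans 4 semitones — one semitone narrower than the perfect fourth (5) — giving a diminished fourth.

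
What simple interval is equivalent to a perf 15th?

perfect 8th

Take out an octave (7 from the number): 15 − 7 = 8.
So a perfect fifteenth is an octave plus a perfect octave. The quality is unchanged.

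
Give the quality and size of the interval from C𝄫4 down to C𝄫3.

Descending from Cbb4 to Cbb3 is the same interval as ascending Cbb3 to Cbb4.
C to C is the same letter name, plus an octave, so the interval is some kind of octave.
Cbb3 to Cbb4 is 12 semitones, matching the perfect octave exactly, so the quality is perfect.

perfect octave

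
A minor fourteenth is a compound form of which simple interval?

Subtracting seven from the interval number removes an octave: 14 − 7 = 7.
So a minor fourteenth is an octave plus a minor seventh. The quality is unchanged.

minor seventh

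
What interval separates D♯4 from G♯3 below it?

perfect 5th

Descending from D#4 to G#3 is the same interval as ascending G#3 to D#4.
G to D spans five letter names (G-A-B-C-D): a fifth.
G#3 to D#4 is 7 semitones, matching the perfect fifth exactly, so the quality is perfect.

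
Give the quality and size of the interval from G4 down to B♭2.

major 13th

Descending from G4 to Bb2 is the same interval as ascending Bb2 to G4.
B to G spans six letter names (B-C-D-E-F-G), plus an octave — that makes it a thirteenth of some quality.
Counting semitones, Bb2→G4 is 21, which is the major thirteenth.
(Equivalently, a compound major sixth: a major sixth plus an octave.)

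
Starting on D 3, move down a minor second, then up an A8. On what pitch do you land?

A minor second down from D3 is C#3.
Up an augmented octave from C#3: C##4 (13 semitones up).

C double-sharp 4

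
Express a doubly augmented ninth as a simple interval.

doubly augmented 2nd

Each octave removed subtracts seven from the number: 9 − 7 = 2.
Quality carries through unchanged, so the simple form is a doubly augmented second.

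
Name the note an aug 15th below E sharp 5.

For a fifteenth the letter name doesn't change: still E, two octaves down.
Moving 25 semitones down from E#5 (the size of an augmented fifteenth) reaches E3.

E 3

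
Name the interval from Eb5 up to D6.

E to D spans seven letter names (E-F-G-A-B-C-D), so the interval is some kind of seventh.
Eb5 to D6 is 11 semitones, matching the major seventh exactly, so the quality is major.

major seventh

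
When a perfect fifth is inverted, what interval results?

The rule of nine gives the new number: 9 − 5 = 4, so a fifth becomes a fourth.
And perfect stays perfect under inversion, so we get a perfect fourth.

perfect fourth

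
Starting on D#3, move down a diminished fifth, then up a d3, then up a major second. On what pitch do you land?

C#3

D#3 down a diminished fifth → G##2 (6 semitones).
G##2 up a diminished third → B2 (2 semitones).
B2 up a major second → C#3 (2 semitones).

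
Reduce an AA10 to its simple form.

AA3

Take out an octave (7 from the number): 10 − 7 = 3.
That makes a doubly augmented tenth a compound doubly augmented third — an octave plus a doubly augmented third.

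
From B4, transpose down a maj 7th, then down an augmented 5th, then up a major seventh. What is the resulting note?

Down a major seventh from B4: C4 (11 semitones down).
C4 down an augmented fifth → Fb3 (8 semitones).
Up a major seventh from Fb3: Eb4 (11 semitones up).

Eb4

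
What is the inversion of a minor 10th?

major 6th

First reduce the compound minor tenth to its simple form, a minor third.
Interval numbers invert to sum to nine: 3 + 6 = 9, so a third inverts to a sixth.
The quality also flips — minor becomes major — giving a major sixth.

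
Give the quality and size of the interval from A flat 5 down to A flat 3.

perfect fifteenth

Descending from Ab5 to Ab3 is the same interval as ascending Ab3 to Ab5.
A to A is the same letter name, plus 2 octaves — that makes it a fifteenth of some quality.
The perfect fifteenth spans 24 semitones, and Ab3 to Ab5 is exactly 24 semitones — so this is a perfect fifteenth.
(Equivalently, a compound perfect octave: a perfect octave plus an octave.)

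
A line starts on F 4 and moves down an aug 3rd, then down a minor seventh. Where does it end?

E double-flat 3

Down an augmented third from F4: Dbb4 (5 semitones down).
A minor seventh down from Dbb4 is Ebb3.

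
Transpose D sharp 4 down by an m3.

The third takes the letter from D down to B.
Moving 3 semitones down from D#4 (the size of a minor third) reaches B#3.

B sharp 3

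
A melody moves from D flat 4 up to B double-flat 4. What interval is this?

m6

D to B spans six letter names (D-E-F-G-A-B), so the interval is some kind of sixth.
A major sixth would be 9 semitones, but Db4 to Bbb4 is 8 — one semitone narrower, making it a minor sixth.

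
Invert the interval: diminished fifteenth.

augmented unison

First reduce the compound diminished fifteenth to its simple form, a diminished octave.
The rule of nine gives the new number: 9 − 8 = 1, so an octave becomes a unison.
The quality also flips — diminished becomes augmented — giving an augmented unison.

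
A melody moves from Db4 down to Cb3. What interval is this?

major ninth

Descending from Db4 to Cb3 is the same interval as ascending Cb3 to Db4.
C to D spans two letter names (C-D), plus an octave — that makes it a ninth of some quality.
The major ninth spans 14 semitones, and Cb3 to Db4 is exactly 14 semitones — so this is a major ninth.
(Equivalently, a compound major second: a major second plus an octave.)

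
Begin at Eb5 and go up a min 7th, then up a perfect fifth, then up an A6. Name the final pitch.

A minor seventh up from Eb5 is Db6.
Db6 up a perfect fifth → Ab6 (7 semitones).
An augmented sixth up from Ab6 is F#7.

F#7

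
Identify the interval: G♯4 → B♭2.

augmented thirteenth

Descending from G#4 to Bb2 is the same interval as ascending Bb2 to G#4.
B to G spans six letter names (B-C-D-E-F-G), plus an octave — that makes it a thirteenth of some quality.
A major thirteenth would be 21 semitones; Bb2 to G#4 is 22, one semitone wider, so the interval is augmented.
(Equivalently, a compound augmented sixth: an augmented sixth plus an octave.)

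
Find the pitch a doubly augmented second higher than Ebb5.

F#5

Two letter names up from E: F.
Moving 4 semitones up from Ebb5 (the size of a doubly augmented second) reaches F#5.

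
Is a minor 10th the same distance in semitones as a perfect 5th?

A minor tenth is 15 semitones but a perfect fifth is 7 semitones — different sizes.

No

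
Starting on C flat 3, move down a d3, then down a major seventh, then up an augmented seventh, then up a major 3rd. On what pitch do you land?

C double-sharp 3

Down a diminished third from Cb3: A2 (2 semitones down).
A2 down a major seventh → Bb1 (11 semitones).
Bb1 up an augmented seventh → A#2 (12 semitones).
A#2 up a major third → C##3 (4 semitones).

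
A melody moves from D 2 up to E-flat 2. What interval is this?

minor 2nd

D to E spans two letter names (D-E): a second.
A major second would be 2 semitones, but D2 to Eb2 is 1 — one semitone narrower, making it a minor second.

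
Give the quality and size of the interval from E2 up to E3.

E to E is the same letter name, plus an octave: an octave.
Counting semitones, E2→E3 is 12, which is the perfect octave.

perfect octave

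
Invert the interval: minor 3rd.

The rule of nine gives the new number: 9 − 3 = 6, so a third becomes a sixth.
Quality inverts too: minor becomes major. That makes the inversion a major sixth.

M6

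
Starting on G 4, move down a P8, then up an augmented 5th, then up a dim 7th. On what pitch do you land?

A perfect octave down from G4 is G3.
G3 up an augmented fifth → D#4 (8 semitones).
D#4 up a diminished seventh → C5 (9 semitones).

C 5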